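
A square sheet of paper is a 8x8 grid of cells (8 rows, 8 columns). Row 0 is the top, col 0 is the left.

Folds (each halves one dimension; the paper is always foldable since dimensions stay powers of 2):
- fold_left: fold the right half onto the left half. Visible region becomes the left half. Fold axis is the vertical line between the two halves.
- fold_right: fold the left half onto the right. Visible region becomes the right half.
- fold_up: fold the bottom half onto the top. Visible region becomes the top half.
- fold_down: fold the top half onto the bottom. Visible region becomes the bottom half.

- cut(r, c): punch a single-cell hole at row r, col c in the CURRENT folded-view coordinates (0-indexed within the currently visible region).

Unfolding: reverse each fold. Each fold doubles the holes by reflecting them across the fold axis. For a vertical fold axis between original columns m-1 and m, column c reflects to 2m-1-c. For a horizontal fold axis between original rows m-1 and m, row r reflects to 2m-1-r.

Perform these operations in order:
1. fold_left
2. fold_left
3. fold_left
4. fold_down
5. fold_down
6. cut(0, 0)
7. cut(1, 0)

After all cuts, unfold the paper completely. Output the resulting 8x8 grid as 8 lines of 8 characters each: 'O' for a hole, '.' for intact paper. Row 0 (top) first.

Answer: OOOOOOOO
OOOOOOOO
OOOOOOOO
OOOOOOOO
OOOOOOOO
OOOOOOOO
OOOOOOOO
OOOOOOOO

Derivation:
Op 1 fold_left: fold axis v@4; visible region now rows[0,8) x cols[0,4) = 8x4
Op 2 fold_left: fold axis v@2; visible region now rows[0,8) x cols[0,2) = 8x2
Op 3 fold_left: fold axis v@1; visible region now rows[0,8) x cols[0,1) = 8x1
Op 4 fold_down: fold axis h@4; visible region now rows[4,8) x cols[0,1) = 4x1
Op 5 fold_down: fold axis h@6; visible region now rows[6,8) x cols[0,1) = 2x1
Op 6 cut(0, 0): punch at orig (6,0); cuts so far [(6, 0)]; region rows[6,8) x cols[0,1) = 2x1
Op 7 cut(1, 0): punch at orig (7,0); cuts so far [(6, 0), (7, 0)]; region rows[6,8) x cols[0,1) = 2x1
Unfold 1 (reflect across h@6): 4 holes -> [(4, 0), (5, 0), (6, 0), (7, 0)]
Unfold 2 (reflect across h@4): 8 holes -> [(0, 0), (1, 0), (2, 0), (3, 0), (4, 0), (5, 0), (6, 0), (7, 0)]
Unfold 3 (reflect across v@1): 16 holes -> [(0, 0), (0, 1), (1, 0), (1, 1), (2, 0), (2, 1), (3, 0), (3, 1), (4, 0), (4, 1), (5, 0), (5, 1), (6, 0), (6, 1), (7, 0), (7, 1)]
Unfold 4 (reflect across v@2): 32 holes -> [(0, 0), (0, 1), (0, 2), (0, 3), (1, 0), (1, 1), (1, 2), (1, 3), (2, 0), (2, 1), (2, 2), (2, 3), (3, 0), (3, 1), (3, 2), (3, 3), (4, 0), (4, 1), (4, 2), (4, 3), (5, 0), (5, 1), (5, 2), (5, 3), (6, 0), (6, 1), (6, 2), (6, 3), (7, 0), (7, 1), (7, 2), (7, 3)]
Unfold 5 (reflect across v@4): 64 holes -> [(0, 0), (0, 1), (0, 2), (0, 3), (0, 4), (0, 5), (0, 6), (0, 7), (1, 0), (1, 1), (1, 2), (1, 3), (1, 4), (1, 5), (1, 6), (1, 7), (2, 0), (2, 1), (2, 2), (2, 3), (2, 4), (2, 5), (2, 6), (2, 7), (3, 0), (3, 1), (3, 2), (3, 3), (3, 4), (3, 5), (3, 6), (3, 7), (4, 0), (4, 1), (4, 2), (4, 3), (4, 4), (4, 5), (4, 6), (4, 7), (5, 0), (5, 1), (5, 2), (5, 3), (5, 4), (5, 5), (5, 6), (5, 7), (6, 0), (6, 1), (6, 2), (6, 3), (6, 4), (6, 5), (6, 6), (6, 7), (7, 0), (7, 1), (7, 2), (7, 3), (7, 4), (7, 5), (7, 6), (7, 7)]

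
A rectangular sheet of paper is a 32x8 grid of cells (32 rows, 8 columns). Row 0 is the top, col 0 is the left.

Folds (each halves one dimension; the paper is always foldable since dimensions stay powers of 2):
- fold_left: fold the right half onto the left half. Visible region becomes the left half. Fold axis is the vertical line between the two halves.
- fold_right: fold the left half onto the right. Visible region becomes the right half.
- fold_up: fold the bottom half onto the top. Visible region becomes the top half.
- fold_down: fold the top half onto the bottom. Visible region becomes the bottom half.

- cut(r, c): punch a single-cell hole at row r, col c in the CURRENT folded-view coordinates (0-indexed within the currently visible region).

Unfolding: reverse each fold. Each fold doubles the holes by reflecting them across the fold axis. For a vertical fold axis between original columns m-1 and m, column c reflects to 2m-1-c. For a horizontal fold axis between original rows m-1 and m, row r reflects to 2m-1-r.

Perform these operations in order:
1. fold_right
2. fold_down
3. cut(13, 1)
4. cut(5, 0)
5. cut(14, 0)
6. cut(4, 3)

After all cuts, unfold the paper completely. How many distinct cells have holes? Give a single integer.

Op 1 fold_right: fold axis v@4; visible region now rows[0,32) x cols[4,8) = 32x4
Op 2 fold_down: fold axis h@16; visible region now rows[16,32) x cols[4,8) = 16x4
Op 3 cut(13, 1): punch at orig (29,5); cuts so far [(29, 5)]; region rows[16,32) x cols[4,8) = 16x4
Op 4 cut(5, 0): punch at orig (21,4); cuts so far [(21, 4), (29, 5)]; region rows[16,32) x cols[4,8) = 16x4
Op 5 cut(14, 0): punch at orig (30,4); cuts so far [(21, 4), (29, 5), (30, 4)]; region rows[16,32) x cols[4,8) = 16x4
Op 6 cut(4, 3): punch at orig (20,7); cuts so far [(20, 7), (21, 4), (29, 5), (30, 4)]; region rows[16,32) x cols[4,8) = 16x4
Unfold 1 (reflect across h@16): 8 holes -> [(1, 4), (2, 5), (10, 4), (11, 7), (20, 7), (21, 4), (29, 5), (30, 4)]
Unfold 2 (reflect across v@4): 16 holes -> [(1, 3), (1, 4), (2, 2), (2, 5), (10, 3), (10, 4), (11, 0), (11, 7), (20, 0), (20, 7), (21, 3), (21, 4), (29, 2), (29, 5), (30, 3), (30, 4)]

Answer: 16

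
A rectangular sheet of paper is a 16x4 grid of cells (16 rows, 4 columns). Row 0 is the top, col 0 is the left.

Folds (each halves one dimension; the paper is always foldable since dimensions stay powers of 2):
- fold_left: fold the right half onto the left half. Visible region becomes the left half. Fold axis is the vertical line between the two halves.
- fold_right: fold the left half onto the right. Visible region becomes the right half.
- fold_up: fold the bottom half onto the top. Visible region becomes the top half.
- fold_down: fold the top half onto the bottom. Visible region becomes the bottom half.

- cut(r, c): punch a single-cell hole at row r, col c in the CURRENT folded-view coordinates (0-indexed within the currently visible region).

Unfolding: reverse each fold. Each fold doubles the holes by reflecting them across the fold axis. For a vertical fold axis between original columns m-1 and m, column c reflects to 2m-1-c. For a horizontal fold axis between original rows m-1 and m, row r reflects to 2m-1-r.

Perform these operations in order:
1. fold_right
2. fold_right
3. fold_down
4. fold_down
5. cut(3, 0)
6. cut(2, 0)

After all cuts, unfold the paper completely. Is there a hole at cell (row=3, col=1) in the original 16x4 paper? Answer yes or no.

Op 1 fold_right: fold axis v@2; visible region now rows[0,16) x cols[2,4) = 16x2
Op 2 fold_right: fold axis v@3; visible region now rows[0,16) x cols[3,4) = 16x1
Op 3 fold_down: fold axis h@8; visible region now rows[8,16) x cols[3,4) = 8x1
Op 4 fold_down: fold axis h@12; visible region now rows[12,16) x cols[3,4) = 4x1
Op 5 cut(3, 0): punch at orig (15,3); cuts so far [(15, 3)]; region rows[12,16) x cols[3,4) = 4x1
Op 6 cut(2, 0): punch at orig (14,3); cuts so far [(14, 3), (15, 3)]; region rows[12,16) x cols[3,4) = 4x1
Unfold 1 (reflect across h@12): 4 holes -> [(8, 3), (9, 3), (14, 3), (15, 3)]
Unfold 2 (reflect across h@8): 8 holes -> [(0, 3), (1, 3), (6, 3), (7, 3), (8, 3), (9, 3), (14, 3), (15, 3)]
Unfold 3 (reflect across v@3): 16 holes -> [(0, 2), (0, 3), (1, 2), (1, 3), (6, 2), (6, 3), (7, 2), (7, 3), (8, 2), (8, 3), (9, 2), (9, 3), (14, 2), (14, 3), (15, 2), (15, 3)]
Unfold 4 (reflect across v@2): 32 holes -> [(0, 0), (0, 1), (0, 2), (0, 3), (1, 0), (1, 1), (1, 2), (1, 3), (6, 0), (6, 1), (6, 2), (6, 3), (7, 0), (7, 1), (7, 2), (7, 3), (8, 0), (8, 1), (8, 2), (8, 3), (9, 0), (9, 1), (9, 2), (9, 3), (14, 0), (14, 1), (14, 2), (14, 3), (15, 0), (15, 1), (15, 2), (15, 3)]
Holes: [(0, 0), (0, 1), (0, 2), (0, 3), (1, 0), (1, 1), (1, 2), (1, 3), (6, 0), (6, 1), (6, 2), (6, 3), (7, 0), (7, 1), (7, 2), (7, 3), (8, 0), (8, 1), (8, 2), (8, 3), (9, 0), (9, 1), (9, 2), (9, 3), (14, 0), (14, 1), (14, 2), (14, 3), (15, 0), (15, 1), (15, 2), (15, 3)]

Answer: no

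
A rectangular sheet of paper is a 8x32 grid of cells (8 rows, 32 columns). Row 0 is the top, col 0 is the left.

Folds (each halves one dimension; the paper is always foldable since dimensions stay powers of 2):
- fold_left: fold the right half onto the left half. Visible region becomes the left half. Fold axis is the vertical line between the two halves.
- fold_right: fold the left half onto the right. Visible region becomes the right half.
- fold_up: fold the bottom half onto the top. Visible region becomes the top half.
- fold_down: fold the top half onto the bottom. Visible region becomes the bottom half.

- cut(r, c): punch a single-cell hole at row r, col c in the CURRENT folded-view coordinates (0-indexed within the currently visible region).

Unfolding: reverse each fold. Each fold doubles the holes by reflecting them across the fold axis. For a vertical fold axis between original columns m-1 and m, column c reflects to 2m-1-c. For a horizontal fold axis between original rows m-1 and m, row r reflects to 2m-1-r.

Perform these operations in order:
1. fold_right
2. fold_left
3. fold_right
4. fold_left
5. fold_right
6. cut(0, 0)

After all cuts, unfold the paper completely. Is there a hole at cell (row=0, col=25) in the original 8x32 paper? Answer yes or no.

Op 1 fold_right: fold axis v@16; visible region now rows[0,8) x cols[16,32) = 8x16
Op 2 fold_left: fold axis v@24; visible region now rows[0,8) x cols[16,24) = 8x8
Op 3 fold_right: fold axis v@20; visible region now rows[0,8) x cols[20,24) = 8x4
Op 4 fold_left: fold axis v@22; visible region now rows[0,8) x cols[20,22) = 8x2
Op 5 fold_right: fold axis v@21; visible region now rows[0,8) x cols[21,22) = 8x1
Op 6 cut(0, 0): punch at orig (0,21); cuts so far [(0, 21)]; region rows[0,8) x cols[21,22) = 8x1
Unfold 1 (reflect across v@21): 2 holes -> [(0, 20), (0, 21)]
Unfold 2 (reflect across v@22): 4 holes -> [(0, 20), (0, 21), (0, 22), (0, 23)]
Unfold 3 (reflect across v@20): 8 holes -> [(0, 16), (0, 17), (0, 18), (0, 19), (0, 20), (0, 21), (0, 22), (0, 23)]
Unfold 4 (reflect across v@24): 16 holes -> [(0, 16), (0, 17), (0, 18), (0, 19), (0, 20), (0, 21), (0, 22), (0, 23), (0, 24), (0, 25), (0, 26), (0, 27), (0, 28), (0, 29), (0, 30), (0, 31)]
Unfold 5 (reflect across v@16): 32 holes -> [(0, 0), (0, 1), (0, 2), (0, 3), (0, 4), (0, 5), (0, 6), (0, 7), (0, 8), (0, 9), (0, 10), (0, 11), (0, 12), (0, 13), (0, 14), (0, 15), (0, 16), (0, 17), (0, 18), (0, 19), (0, 20), (0, 21), (0, 22), (0, 23), (0, 24), (0, 25), (0, 26), (0, 27), (0, 28), (0, 29), (0, 30), (0, 31)]
Holes: [(0, 0), (0, 1), (0, 2), (0, 3), (0, 4), (0, 5), (0, 6), (0, 7), (0, 8), (0, 9), (0, 10), (0, 11), (0, 12), (0, 13), (0, 14), (0, 15), (0, 16), (0, 17), (0, 18), (0, 19), (0, 20), (0, 21), (0, 22), (0, 23), (0, 24), (0, 25), (0, 26), (0, 27), (0, 28), (0, 29), (0, 30), (0, 31)]

Answer: yes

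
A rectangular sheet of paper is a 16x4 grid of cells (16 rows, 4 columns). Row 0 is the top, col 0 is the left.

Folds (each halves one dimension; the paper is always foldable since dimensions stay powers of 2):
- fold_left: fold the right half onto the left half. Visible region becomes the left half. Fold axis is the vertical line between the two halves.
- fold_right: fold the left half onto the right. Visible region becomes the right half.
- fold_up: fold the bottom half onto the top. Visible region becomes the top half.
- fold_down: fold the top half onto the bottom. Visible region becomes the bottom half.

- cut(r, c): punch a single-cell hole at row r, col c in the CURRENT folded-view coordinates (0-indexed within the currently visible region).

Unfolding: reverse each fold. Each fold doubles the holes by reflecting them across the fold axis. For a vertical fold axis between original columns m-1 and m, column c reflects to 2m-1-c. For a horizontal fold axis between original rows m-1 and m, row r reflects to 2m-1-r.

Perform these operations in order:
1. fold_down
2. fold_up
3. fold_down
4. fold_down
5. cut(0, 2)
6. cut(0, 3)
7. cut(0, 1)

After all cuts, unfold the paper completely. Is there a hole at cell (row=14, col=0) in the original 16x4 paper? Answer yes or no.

Op 1 fold_down: fold axis h@8; visible region now rows[8,16) x cols[0,4) = 8x4
Op 2 fold_up: fold axis h@12; visible region now rows[8,12) x cols[0,4) = 4x4
Op 3 fold_down: fold axis h@10; visible region now rows[10,12) x cols[0,4) = 2x4
Op 4 fold_down: fold axis h@11; visible region now rows[11,12) x cols[0,4) = 1x4
Op 5 cut(0, 2): punch at orig (11,2); cuts so far [(11, 2)]; region rows[11,12) x cols[0,4) = 1x4
Op 6 cut(0, 3): punch at orig (11,3); cuts so far [(11, 2), (11, 3)]; region rows[11,12) x cols[0,4) = 1x4
Op 7 cut(0, 1): punch at orig (11,1); cuts so far [(11, 1), (11, 2), (11, 3)]; region rows[11,12) x cols[0,4) = 1x4
Unfold 1 (reflect across h@11): 6 holes -> [(10, 1), (10, 2), (10, 3), (11, 1), (11, 2), (11, 3)]
Unfold 2 (reflect across h@10): 12 holes -> [(8, 1), (8, 2), (8, 3), (9, 1), (9, 2), (9, 3), (10, 1), (10, 2), (10, 3), (11, 1), (11, 2), (11, 3)]
Unfold 3 (reflect across h@12): 24 holes -> [(8, 1), (8, 2), (8, 3), (9, 1), (9, 2), (9, 3), (10, 1), (10, 2), (10, 3), (11, 1), (11, 2), (11, 3), (12, 1), (12, 2), (12, 3), (13, 1), (13, 2), (13, 3), (14, 1), (14, 2), (14, 3), (15, 1), (15, 2), (15, 3)]
Unfold 4 (reflect across h@8): 48 holes -> [(0, 1), (0, 2), (0, 3), (1, 1), (1, 2), (1, 3), (2, 1), (2, 2), (2, 3), (3, 1), (3, 2), (3, 3), (4, 1), (4, 2), (4, 3), (5, 1), (5, 2), (5, 3), (6, 1), (6, 2), (6, 3), (7, 1), (7, 2), (7, 3), (8, 1), (8, 2), (8, 3), (9, 1), (9, 2), (9, 3), (10, 1), (10, 2), (10, 3), (11, 1), (11, 2), (11, 3), (12, 1), (12, 2), (12, 3), (13, 1), (13, 2), (13, 3), (14, 1), (14, 2), (14, 3), (15, 1), (15, 2), (15, 3)]
Holes: [(0, 1), (0, 2), (0, 3), (1, 1), (1, 2), (1, 3), (2, 1), (2, 2), (2, 3), (3, 1), (3, 2), (3, 3), (4, 1), (4, 2), (4, 3), (5, 1), (5, 2), (5, 3), (6, 1), (6, 2), (6, 3), (7, 1), (7, 2), (7, 3), (8, 1), (8, 2), (8, 3), (9, 1), (9, 2), (9, 3), (10, 1), (10, 2), (10, 3), (11, 1), (11, 2), (11, 3), (12, 1), (12, 2), (12, 3), (13, 1), (13, 2), (13, 3), (14, 1), (14, 2), (14, 3), (15, 1), (15, 2), (15, 3)]

Answer: no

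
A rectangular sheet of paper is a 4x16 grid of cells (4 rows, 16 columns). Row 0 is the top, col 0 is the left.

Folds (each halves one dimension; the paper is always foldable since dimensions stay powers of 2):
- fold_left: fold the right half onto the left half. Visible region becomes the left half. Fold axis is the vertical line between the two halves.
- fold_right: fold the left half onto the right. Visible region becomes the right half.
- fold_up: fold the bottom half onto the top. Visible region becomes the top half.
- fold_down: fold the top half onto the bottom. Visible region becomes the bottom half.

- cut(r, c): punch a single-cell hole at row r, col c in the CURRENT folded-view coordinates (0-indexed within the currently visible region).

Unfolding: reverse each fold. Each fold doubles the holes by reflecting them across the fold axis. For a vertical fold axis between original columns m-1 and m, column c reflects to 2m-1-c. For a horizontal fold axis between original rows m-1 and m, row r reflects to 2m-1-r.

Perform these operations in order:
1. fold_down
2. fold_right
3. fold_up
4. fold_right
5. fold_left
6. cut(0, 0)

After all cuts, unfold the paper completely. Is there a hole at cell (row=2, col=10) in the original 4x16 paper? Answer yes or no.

Answer: no

Derivation:
Op 1 fold_down: fold axis h@2; visible region now rows[2,4) x cols[0,16) = 2x16
Op 2 fold_right: fold axis v@8; visible region now rows[2,4) x cols[8,16) = 2x8
Op 3 fold_up: fold axis h@3; visible region now rows[2,3) x cols[8,16) = 1x8
Op 4 fold_right: fold axis v@12; visible region now rows[2,3) x cols[12,16) = 1x4
Op 5 fold_left: fold axis v@14; visible region now rows[2,3) x cols[12,14) = 1x2
Op 6 cut(0, 0): punch at orig (2,12); cuts so far [(2, 12)]; region rows[2,3) x cols[12,14) = 1x2
Unfold 1 (reflect across v@14): 2 holes -> [(2, 12), (2, 15)]
Unfold 2 (reflect across v@12): 4 holes -> [(2, 8), (2, 11), (2, 12), (2, 15)]
Unfold 3 (reflect across h@3): 8 holes -> [(2, 8), (2, 11), (2, 12), (2, 15), (3, 8), (3, 11), (3, 12), (3, 15)]
Unfold 4 (reflect across v@8): 16 holes -> [(2, 0), (2, 3), (2, 4), (2, 7), (2, 8), (2, 11), (2, 12), (2, 15), (3, 0), (3, 3), (3, 4), (3, 7), (3, 8), (3, 11), (3, 12), (3, 15)]
Unfold 5 (reflect across h@2): 32 holes -> [(0, 0), (0, 3), (0, 4), (0, 7), (0, 8), (0, 11), (0, 12), (0, 15), (1, 0), (1, 3), (1, 4), (1, 7), (1, 8), (1, 11), (1, 12), (1, 15), (2, 0), (2, 3), (2, 4), (2, 7), (2, 8), (2, 11), (2, 12), (2, 15), (3, 0), (3, 3), (3, 4), (3, 7), (3, 8), (3, 11), (3, 12), (3, 15)]
Holes: [(0, 0), (0, 3), (0, 4), (0, 7), (0, 8), (0, 11), (0, 12), (0, 15), (1, 0), (1, 3), (1, 4), (1, 7), (1, 8), (1, 11), (1, 12), (1, 15), (2, 0), (2, 3), (2, 4), (2, 7), (2, 8), (2, 11), (2, 12), (2, 15), (3, 0), (3, 3), (3, 4), (3, 7), (3, 8), (3, 11), (3, 12), (3, 15)]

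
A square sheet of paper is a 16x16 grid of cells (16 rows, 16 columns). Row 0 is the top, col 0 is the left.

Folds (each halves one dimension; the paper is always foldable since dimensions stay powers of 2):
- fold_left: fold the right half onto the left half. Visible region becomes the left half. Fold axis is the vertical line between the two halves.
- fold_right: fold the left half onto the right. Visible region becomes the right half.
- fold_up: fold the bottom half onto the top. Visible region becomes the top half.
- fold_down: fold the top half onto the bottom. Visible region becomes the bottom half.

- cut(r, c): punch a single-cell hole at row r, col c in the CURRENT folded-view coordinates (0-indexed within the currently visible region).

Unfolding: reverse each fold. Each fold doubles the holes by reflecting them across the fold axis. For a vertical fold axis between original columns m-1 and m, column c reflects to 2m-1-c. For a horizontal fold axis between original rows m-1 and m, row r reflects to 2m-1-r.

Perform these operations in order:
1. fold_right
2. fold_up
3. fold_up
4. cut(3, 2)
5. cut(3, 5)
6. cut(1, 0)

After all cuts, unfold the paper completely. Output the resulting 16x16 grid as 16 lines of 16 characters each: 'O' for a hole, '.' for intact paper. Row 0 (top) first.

Answer: ................
.......OO.......
................
..O..O....O..O..
..O..O....O..O..
................
.......OO.......
................
................
.......OO.......
................
..O..O....O..O..
..O..O....O..O..
................
.......OO.......
................

Derivation:
Op 1 fold_right: fold axis v@8; visible region now rows[0,16) x cols[8,16) = 16x8
Op 2 fold_up: fold axis h@8; visible region now rows[0,8) x cols[8,16) = 8x8
Op 3 fold_up: fold axis h@4; visible region now rows[0,4) x cols[8,16) = 4x8
Op 4 cut(3, 2): punch at orig (3,10); cuts so far [(3, 10)]; region rows[0,4) x cols[8,16) = 4x8
Op 5 cut(3, 5): punch at orig (3,13); cuts so far [(3, 10), (3, 13)]; region rows[0,4) x cols[8,16) = 4x8
Op 6 cut(1, 0): punch at orig (1,8); cuts so far [(1, 8), (3, 10), (3, 13)]; region rows[0,4) x cols[8,16) = 4x8
Unfold 1 (reflect across h@4): 6 holes -> [(1, 8), (3, 10), (3, 13), (4, 10), (4, 13), (6, 8)]
Unfold 2 (reflect across h@8): 12 holes -> [(1, 8), (3, 10), (3, 13), (4, 10), (4, 13), (6, 8), (9, 8), (11, 10), (11, 13), (12, 10), (12, 13), (14, 8)]
Unfold 3 (reflect across v@8): 24 holes -> [(1, 7), (1, 8), (3, 2), (3, 5), (3, 10), (3, 13), (4, 2), (4, 5), (4, 10), (4, 13), (6, 7), (6, 8), (9, 7), (9, 8), (11, 2), (11, 5), (11, 10), (11, 13), (12, 2), (12, 5), (12, 10), (12, 13), (14, 7), (14, 8)]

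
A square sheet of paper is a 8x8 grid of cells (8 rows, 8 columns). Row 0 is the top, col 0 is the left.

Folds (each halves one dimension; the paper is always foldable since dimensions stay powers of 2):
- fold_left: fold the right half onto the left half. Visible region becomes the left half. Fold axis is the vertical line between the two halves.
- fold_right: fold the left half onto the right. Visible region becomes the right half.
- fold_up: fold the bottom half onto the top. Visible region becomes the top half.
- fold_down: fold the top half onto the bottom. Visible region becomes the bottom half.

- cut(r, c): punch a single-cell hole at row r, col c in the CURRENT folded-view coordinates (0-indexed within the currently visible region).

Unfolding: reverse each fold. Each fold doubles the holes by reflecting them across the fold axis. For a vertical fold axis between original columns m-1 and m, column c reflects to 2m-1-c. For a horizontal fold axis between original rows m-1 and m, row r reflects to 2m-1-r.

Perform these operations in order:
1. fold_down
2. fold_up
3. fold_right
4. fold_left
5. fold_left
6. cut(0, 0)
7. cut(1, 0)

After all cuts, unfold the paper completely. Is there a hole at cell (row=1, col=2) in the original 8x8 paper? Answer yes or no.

Op 1 fold_down: fold axis h@4; visible region now rows[4,8) x cols[0,8) = 4x8
Op 2 fold_up: fold axis h@6; visible region now rows[4,6) x cols[0,8) = 2x8
Op 3 fold_right: fold axis v@4; visible region now rows[4,6) x cols[4,8) = 2x4
Op 4 fold_left: fold axis v@6; visible region now rows[4,6) x cols[4,6) = 2x2
Op 5 fold_left: fold axis v@5; visible region now rows[4,6) x cols[4,5) = 2x1
Op 6 cut(0, 0): punch at orig (4,4); cuts so far [(4, 4)]; region rows[4,6) x cols[4,5) = 2x1
Op 7 cut(1, 0): punch at orig (5,4); cuts so far [(4, 4), (5, 4)]; region rows[4,6) x cols[4,5) = 2x1
Unfold 1 (reflect across v@5): 4 holes -> [(4, 4), (4, 5), (5, 4), (5, 5)]
Unfold 2 (reflect across v@6): 8 holes -> [(4, 4), (4, 5), (4, 6), (4, 7), (5, 4), (5, 5), (5, 6), (5, 7)]
Unfold 3 (reflect across v@4): 16 holes -> [(4, 0), (4, 1), (4, 2), (4, 3), (4, 4), (4, 5), (4, 6), (4, 7), (5, 0), (5, 1), (5, 2), (5, 3), (5, 4), (5, 5), (5, 6), (5, 7)]
Unfold 4 (reflect across h@6): 32 holes -> [(4, 0), (4, 1), (4, 2), (4, 3), (4, 4), (4, 5), (4, 6), (4, 7), (5, 0), (5, 1), (5, 2), (5, 3), (5, 4), (5, 5), (5, 6), (5, 7), (6, 0), (6, 1), (6, 2), (6, 3), (6, 4), (6, 5), (6, 6), (6, 7), (7, 0), (7, 1), (7, 2), (7, 3), (7, 4), (7, 5), (7, 6), (7, 7)]
Unfold 5 (reflect across h@4): 64 holes -> [(0, 0), (0, 1), (0, 2), (0, 3), (0, 4), (0, 5), (0, 6), (0, 7), (1, 0), (1, 1), (1, 2), (1, 3), (1, 4), (1, 5), (1, 6), (1, 7), (2, 0), (2, 1), (2, 2), (2, 3), (2, 4), (2, 5), (2, 6), (2, 7), (3, 0), (3, 1), (3, 2), (3, 3), (3, 4), (3, 5), (3, 6), (3, 7), (4, 0), (4, 1), (4, 2), (4, 3), (4, 4), (4, 5), (4, 6), (4, 7), (5, 0), (5, 1), (5, 2), (5, 3), (5, 4), (5, 5), (5, 6), (5, 7), (6, 0), (6, 1), (6, 2), (6, 3), (6, 4), (6, 5), (6, 6), (6, 7), (7, 0), (7, 1), (7, 2), (7, 3), (7, 4), (7, 5), (7, 6), (7, 7)]
Holes: [(0, 0), (0, 1), (0, 2), (0, 3), (0, 4), (0, 5), (0, 6), (0, 7), (1, 0), (1, 1), (1, 2), (1, 3), (1, 4), (1, 5), (1, 6), (1, 7), (2, 0), (2, 1), (2, 2), (2, 3), (2, 4), (2, 5), (2, 6), (2, 7), (3, 0), (3, 1), (3, 2), (3, 3), (3, 4), (3, 5), (3, 6), (3, 7), (4, 0), (4, 1), (4, 2), (4, 3), (4, 4), (4, 5), (4, 6), (4, 7), (5, 0), (5, 1), (5, 2), (5, 3), (5, 4), (5, 5), (5, 6), (5, 7), (6, 0), (6, 1), (6, 2), (6, 3), (6, 4), (6, 5), (6, 6), (6, 7), (7, 0), (7, 1), (7, 2), (7, 3), (7, 4), (7, 5), (7, 6), (7, 7)]

Answer: yes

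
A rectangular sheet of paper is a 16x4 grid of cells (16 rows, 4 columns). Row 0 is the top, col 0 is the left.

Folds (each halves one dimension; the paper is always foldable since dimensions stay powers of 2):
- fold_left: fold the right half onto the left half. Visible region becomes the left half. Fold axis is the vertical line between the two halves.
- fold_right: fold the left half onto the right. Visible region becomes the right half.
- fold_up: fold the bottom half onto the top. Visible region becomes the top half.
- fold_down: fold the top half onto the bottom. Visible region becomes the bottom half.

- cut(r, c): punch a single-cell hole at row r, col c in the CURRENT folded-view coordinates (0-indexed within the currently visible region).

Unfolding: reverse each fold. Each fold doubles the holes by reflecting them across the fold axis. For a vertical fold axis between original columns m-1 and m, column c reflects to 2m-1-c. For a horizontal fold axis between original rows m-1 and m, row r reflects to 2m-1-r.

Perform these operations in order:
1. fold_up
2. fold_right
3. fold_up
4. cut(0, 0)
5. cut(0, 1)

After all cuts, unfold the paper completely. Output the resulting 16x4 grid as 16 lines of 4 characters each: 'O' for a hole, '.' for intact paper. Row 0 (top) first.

Op 1 fold_up: fold axis h@8; visible region now rows[0,8) x cols[0,4) = 8x4
Op 2 fold_right: fold axis v@2; visible region now rows[0,8) x cols[2,4) = 8x2
Op 3 fold_up: fold axis h@4; visible region now rows[0,4) x cols[2,4) = 4x2
Op 4 cut(0, 0): punch at orig (0,2); cuts so far [(0, 2)]; region rows[0,4) x cols[2,4) = 4x2
Op 5 cut(0, 1): punch at orig (0,3); cuts so far [(0, 2), (0, 3)]; region rows[0,4) x cols[2,4) = 4x2
Unfold 1 (reflect across h@4): 4 holes -> [(0, 2), (0, 3), (7, 2), (7, 3)]
Unfold 2 (reflect across v@2): 8 holes -> [(0, 0), (0, 1), (0, 2), (0, 3), (7, 0), (7, 1), (7, 2), (7, 3)]
Unfold 3 (reflect across h@8): 16 holes -> [(0, 0), (0, 1), (0, 2), (0, 3), (7, 0), (7, 1), (7, 2), (7, 3), (8, 0), (8, 1), (8, 2), (8, 3), (15, 0), (15, 1), (15, 2), (15, 3)]

Answer: OOOO
....
....
....
....
....
....
OOOO
OOOO
....
....
....
....
....
....
OOOO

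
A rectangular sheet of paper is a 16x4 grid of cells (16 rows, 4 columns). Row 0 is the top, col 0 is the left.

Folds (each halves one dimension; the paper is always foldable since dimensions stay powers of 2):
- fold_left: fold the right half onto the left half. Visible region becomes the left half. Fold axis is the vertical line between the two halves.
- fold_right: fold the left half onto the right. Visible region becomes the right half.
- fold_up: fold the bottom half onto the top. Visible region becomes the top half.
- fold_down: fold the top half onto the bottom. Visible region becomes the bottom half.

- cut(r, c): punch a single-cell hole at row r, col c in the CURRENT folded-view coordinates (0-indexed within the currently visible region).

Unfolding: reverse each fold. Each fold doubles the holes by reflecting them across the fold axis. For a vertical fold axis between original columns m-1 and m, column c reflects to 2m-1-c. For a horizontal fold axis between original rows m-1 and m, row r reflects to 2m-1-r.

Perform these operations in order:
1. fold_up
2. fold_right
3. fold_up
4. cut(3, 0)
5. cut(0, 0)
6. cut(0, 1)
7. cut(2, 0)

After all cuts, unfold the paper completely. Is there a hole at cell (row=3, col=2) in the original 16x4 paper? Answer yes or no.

Answer: yes

Derivation:
Op 1 fold_up: fold axis h@8; visible region now rows[0,8) x cols[0,4) = 8x4
Op 2 fold_right: fold axis v@2; visible region now rows[0,8) x cols[2,4) = 8x2
Op 3 fold_up: fold axis h@4; visible region now rows[0,4) x cols[2,4) = 4x2
Op 4 cut(3, 0): punch at orig (3,2); cuts so far [(3, 2)]; region rows[0,4) x cols[2,4) = 4x2
Op 5 cut(0, 0): punch at orig (0,2); cuts so far [(0, 2), (3, 2)]; region rows[0,4) x cols[2,4) = 4x2
Op 6 cut(0, 1): punch at orig (0,3); cuts so far [(0, 2), (0, 3), (3, 2)]; region rows[0,4) x cols[2,4) = 4x2
Op 7 cut(2, 0): punch at orig (2,2); cuts so far [(0, 2), (0, 3), (2, 2), (3, 2)]; region rows[0,4) x cols[2,4) = 4x2
Unfold 1 (reflect across h@4): 8 holes -> [(0, 2), (0, 3), (2, 2), (3, 2), (4, 2), (5, 2), (7, 2), (7, 3)]
Unfold 2 (reflect across v@2): 16 holes -> [(0, 0), (0, 1), (0, 2), (0, 3), (2, 1), (2, 2), (3, 1), (3, 2), (4, 1), (4, 2), (5, 1), (5, 2), (7, 0), (7, 1), (7, 2), (7, 3)]
Unfold 3 (reflect across h@8): 32 holes -> [(0, 0), (0, 1), (0, 2), (0, 3), (2, 1), (2, 2), (3, 1), (3, 2), (4, 1), (4, 2), (5, 1), (5, 2), (7, 0), (7, 1), (7, 2), (7, 3), (8, 0), (8, 1), (8, 2), (8, 3), (10, 1), (10, 2), (11, 1), (11, 2), (12, 1), (12, 2), (13, 1), (13, 2), (15, 0), (15, 1), (15, 2), (15, 3)]
Holes: [(0, 0), (0, 1), (0, 2), (0, 3), (2, 1), (2, 2), (3, 1), (3, 2), (4, 1), (4, 2), (5, 1), (5, 2), (7, 0), (7, 1), (7, 2), (7, 3), (8, 0), (8, 1), (8, 2), (8, 3), (10, 1), (10, 2), (11, 1), (11, 2), (12, 1), (12, 2), (13, 1), (13, 2), (15, 0), (15, 1), (15, 2), (15, 3)]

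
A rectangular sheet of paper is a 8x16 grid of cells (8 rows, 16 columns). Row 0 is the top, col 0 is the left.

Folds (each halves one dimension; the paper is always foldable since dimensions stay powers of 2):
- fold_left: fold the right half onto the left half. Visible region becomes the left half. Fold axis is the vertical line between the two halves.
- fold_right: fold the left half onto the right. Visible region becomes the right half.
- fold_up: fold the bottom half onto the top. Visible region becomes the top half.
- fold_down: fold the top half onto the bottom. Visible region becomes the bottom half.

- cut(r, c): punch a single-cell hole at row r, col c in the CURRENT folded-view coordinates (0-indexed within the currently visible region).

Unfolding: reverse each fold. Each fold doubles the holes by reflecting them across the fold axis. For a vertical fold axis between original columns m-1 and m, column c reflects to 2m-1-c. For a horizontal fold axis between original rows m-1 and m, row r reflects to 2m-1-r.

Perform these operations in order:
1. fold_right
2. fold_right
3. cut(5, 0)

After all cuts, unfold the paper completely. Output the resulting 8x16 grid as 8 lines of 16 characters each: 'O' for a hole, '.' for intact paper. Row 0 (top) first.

Op 1 fold_right: fold axis v@8; visible region now rows[0,8) x cols[8,16) = 8x8
Op 2 fold_right: fold axis v@12; visible region now rows[0,8) x cols[12,16) = 8x4
Op 3 cut(5, 0): punch at orig (5,12); cuts so far [(5, 12)]; region rows[0,8) x cols[12,16) = 8x4
Unfold 1 (reflect across v@12): 2 holes -> [(5, 11), (5, 12)]
Unfold 2 (reflect across v@8): 4 holes -> [(5, 3), (5, 4), (5, 11), (5, 12)]

Answer: ................
................
................
................
................
...OO......OO...
................
................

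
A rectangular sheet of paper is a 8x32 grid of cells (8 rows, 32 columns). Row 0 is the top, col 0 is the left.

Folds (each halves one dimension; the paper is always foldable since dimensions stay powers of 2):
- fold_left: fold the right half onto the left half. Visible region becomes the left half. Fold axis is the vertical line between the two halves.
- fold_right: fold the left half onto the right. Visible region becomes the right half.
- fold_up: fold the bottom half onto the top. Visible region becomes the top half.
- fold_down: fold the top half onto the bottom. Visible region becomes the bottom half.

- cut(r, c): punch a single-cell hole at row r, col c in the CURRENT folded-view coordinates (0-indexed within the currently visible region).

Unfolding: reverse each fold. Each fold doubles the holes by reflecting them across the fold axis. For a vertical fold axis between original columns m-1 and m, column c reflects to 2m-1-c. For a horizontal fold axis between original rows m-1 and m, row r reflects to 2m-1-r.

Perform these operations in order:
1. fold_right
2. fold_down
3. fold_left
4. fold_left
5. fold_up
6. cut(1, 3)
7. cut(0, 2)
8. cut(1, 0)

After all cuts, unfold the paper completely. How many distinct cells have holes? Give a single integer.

Answer: 96

Derivation:
Op 1 fold_right: fold axis v@16; visible region now rows[0,8) x cols[16,32) = 8x16
Op 2 fold_down: fold axis h@4; visible region now rows[4,8) x cols[16,32) = 4x16
Op 3 fold_left: fold axis v@24; visible region now rows[4,8) x cols[16,24) = 4x8
Op 4 fold_left: fold axis v@20; visible region now rows[4,8) x cols[16,20) = 4x4
Op 5 fold_up: fold axis h@6; visible region now rows[4,6) x cols[16,20) = 2x4
Op 6 cut(1, 3): punch at orig (5,19); cuts so far [(5, 19)]; region rows[4,6) x cols[16,20) = 2x4
Op 7 cut(0, 2): punch at orig (4,18); cuts so far [(4, 18), (5, 19)]; region rows[4,6) x cols[16,20) = 2x4
Op 8 cut(1, 0): punch at orig (5,16); cuts so far [(4, 18), (5, 16), (5, 19)]; region rows[4,6) x cols[16,20) = 2x4
Unfold 1 (reflect across h@6): 6 holes -> [(4, 18), (5, 16), (5, 19), (6, 16), (6, 19), (7, 18)]
Unfold 2 (reflect across v@20): 12 holes -> [(4, 18), (4, 21), (5, 16), (5, 19), (5, 20), (5, 23), (6, 16), (6, 19), (6, 20), (6, 23), (7, 18), (7, 21)]
Unfold 3 (reflect across v@24): 24 holes -> [(4, 18), (4, 21), (4, 26), (4, 29), (5, 16), (5, 19), (5, 20), (5, 23), (5, 24), (5, 27), (5, 28), (5, 31), (6, 16), (6, 19), (6, 20), (6, 23), (6, 24), (6, 27), (6, 28), (6, 31), (7, 18), (7, 21), (7, 26), (7, 29)]
Unfold 4 (reflect across h@4): 48 holes -> [(0, 18), (0, 21), (0, 26), (0, 29), (1, 16), (1, 19), (1, 20), (1, 23), (1, 24), (1, 27), (1, 28), (1, 31), (2, 16), (2, 19), (2, 20), (2, 23), (2, 24), (2, 27), (2, 28), (2, 31), (3, 18), (3, 21), (3, 26), (3, 29), (4, 18), (4, 21), (4, 26), (4, 29), (5, 16), (5, 19), (5, 20), (5, 23), (5, 24), (5, 27), (5, 28), (5, 31), (6, 16), (6, 19), (6, 20), (6, 23), (6, 24), (6, 27), (6, 28), (6, 31), (7, 18), (7, 21), (7, 26), (7, 29)]
Unfold 5 (reflect across v@16): 96 holes -> [(0, 2), (0, 5), (0, 10), (0, 13), (0, 18), (0, 21), (0, 26), (0, 29), (1, 0), (1, 3), (1, 4), (1, 7), (1, 8), (1, 11), (1, 12), (1, 15), (1, 16), (1, 19), (1, 20), (1, 23), (1, 24), (1, 27), (1, 28), (1, 31), (2, 0), (2, 3), (2, 4), (2, 7), (2, 8), (2, 11), (2, 12), (2, 15), (2, 16), (2, 19), (2, 20), (2, 23), (2, 24), (2, 27), (2, 28), (2, 31), (3, 2), (3, 5), (3, 10), (3, 13), (3, 18), (3, 21), (3, 26), (3, 29), (4, 2), (4, 5), (4, 10), (4, 13), (4, 18), (4, 21), (4, 26), (4, 29), (5, 0), (5, 3), (5, 4), (5, 7), (5, 8), (5, 11), (5, 12), (5, 15), (5, 16), (5, 19), (5, 20), (5, 23), (5, 24), (5, 27), (5, 28), (5, 31), (6, 0), (6, 3), (6, 4), (6, 7), (6, 8), (6, 11), (6, 12), (6, 15), (6, 16), (6, 19), (6, 20), (6, 23), (6, 24), (6, 27), (6, 28), (6, 31), (7, 2), (7, 5), (7, 10), (7, 13), (7, 18), (7, 21), (7, 26), (7, 29)]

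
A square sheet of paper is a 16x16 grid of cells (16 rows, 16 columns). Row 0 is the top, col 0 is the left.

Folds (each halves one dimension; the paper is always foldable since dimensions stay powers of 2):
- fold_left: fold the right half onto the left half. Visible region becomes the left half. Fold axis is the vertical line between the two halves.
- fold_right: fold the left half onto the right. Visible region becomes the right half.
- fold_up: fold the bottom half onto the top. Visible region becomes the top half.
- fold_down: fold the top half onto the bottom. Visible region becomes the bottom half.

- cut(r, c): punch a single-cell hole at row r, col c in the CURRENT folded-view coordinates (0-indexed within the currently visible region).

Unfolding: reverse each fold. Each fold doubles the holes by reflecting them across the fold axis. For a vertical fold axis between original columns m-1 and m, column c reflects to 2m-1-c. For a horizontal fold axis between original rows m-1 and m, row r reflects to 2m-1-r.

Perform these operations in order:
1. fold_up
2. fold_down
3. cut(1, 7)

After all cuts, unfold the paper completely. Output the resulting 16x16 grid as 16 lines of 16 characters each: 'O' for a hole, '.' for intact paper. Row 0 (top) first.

Op 1 fold_up: fold axis h@8; visible region now rows[0,8) x cols[0,16) = 8x16
Op 2 fold_down: fold axis h@4; visible region now rows[4,8) x cols[0,16) = 4x16
Op 3 cut(1, 7): punch at orig (5,7); cuts so far [(5, 7)]; region rows[4,8) x cols[0,16) = 4x16
Unfold 1 (reflect across h@4): 2 holes -> [(2, 7), (5, 7)]
Unfold 2 (reflect across h@8): 4 holes -> [(2, 7), (5, 7), (10, 7), (13, 7)]

Answer: ................
................
.......O........
................
................
.......O........
................
................
................
................
.......O........
................
................
.......O........
................
................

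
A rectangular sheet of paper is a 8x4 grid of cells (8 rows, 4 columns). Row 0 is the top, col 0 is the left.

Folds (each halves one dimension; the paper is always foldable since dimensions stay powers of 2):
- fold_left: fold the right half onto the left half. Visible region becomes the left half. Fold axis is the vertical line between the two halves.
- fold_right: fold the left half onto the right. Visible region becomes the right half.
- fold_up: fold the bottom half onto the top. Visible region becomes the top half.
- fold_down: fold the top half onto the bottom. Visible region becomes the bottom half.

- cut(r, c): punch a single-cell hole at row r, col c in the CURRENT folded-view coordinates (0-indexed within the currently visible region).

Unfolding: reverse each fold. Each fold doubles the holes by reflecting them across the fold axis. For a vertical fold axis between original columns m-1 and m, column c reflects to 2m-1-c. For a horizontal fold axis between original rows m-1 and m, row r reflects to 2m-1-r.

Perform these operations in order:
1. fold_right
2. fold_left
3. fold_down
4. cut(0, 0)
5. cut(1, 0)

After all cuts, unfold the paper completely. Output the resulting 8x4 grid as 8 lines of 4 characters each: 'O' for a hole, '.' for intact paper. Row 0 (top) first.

Answer: ....
....
OOOO
OOOO
OOOO
OOOO
....
....

Derivation:
Op 1 fold_right: fold axis v@2; visible region now rows[0,8) x cols[2,4) = 8x2
Op 2 fold_left: fold axis v@3; visible region now rows[0,8) x cols[2,3) = 8x1
Op 3 fold_down: fold axis h@4; visible region now rows[4,8) x cols[2,3) = 4x1
Op 4 cut(0, 0): punch at orig (4,2); cuts so far [(4, 2)]; region rows[4,8) x cols[2,3) = 4x1
Op 5 cut(1, 0): punch at orig (5,2); cuts so far [(4, 2), (5, 2)]; region rows[4,8) x cols[2,3) = 4x1
Unfold 1 (reflect across h@4): 4 holes -> [(2, 2), (3, 2), (4, 2), (5, 2)]
Unfold 2 (reflect across v@3): 8 holes -> [(2, 2), (2, 3), (3, 2), (3, 3), (4, 2), (4, 3), (5, 2), (5, 3)]
Unfold 3 (reflect across v@2): 16 holes -> [(2, 0), (2, 1), (2, 2), (2, 3), (3, 0), (3, 1), (3, 2), (3, 3), (4, 0), (4, 1), (4, 2), (4, 3), (5, 0), (5, 1), (5, 2), (5, 3)]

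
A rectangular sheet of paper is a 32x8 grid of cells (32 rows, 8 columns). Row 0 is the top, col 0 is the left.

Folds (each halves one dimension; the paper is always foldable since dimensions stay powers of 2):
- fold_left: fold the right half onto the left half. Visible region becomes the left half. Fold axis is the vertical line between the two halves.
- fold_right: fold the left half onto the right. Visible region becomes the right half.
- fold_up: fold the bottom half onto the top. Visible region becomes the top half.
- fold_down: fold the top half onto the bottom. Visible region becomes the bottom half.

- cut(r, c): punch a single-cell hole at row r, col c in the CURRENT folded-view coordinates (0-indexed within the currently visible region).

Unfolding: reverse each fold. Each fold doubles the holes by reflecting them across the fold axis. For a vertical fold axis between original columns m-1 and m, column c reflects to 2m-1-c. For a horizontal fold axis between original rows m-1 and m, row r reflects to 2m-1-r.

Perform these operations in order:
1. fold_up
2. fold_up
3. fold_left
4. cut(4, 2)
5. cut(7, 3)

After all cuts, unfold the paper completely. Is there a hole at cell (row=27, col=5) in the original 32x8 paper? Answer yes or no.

Answer: yes

Derivation:
Op 1 fold_up: fold axis h@16; visible region now rows[0,16) x cols[0,8) = 16x8
Op 2 fold_up: fold axis h@8; visible region now rows[0,8) x cols[0,8) = 8x8
Op 3 fold_left: fold axis v@4; visible region now rows[0,8) x cols[0,4) = 8x4
Op 4 cut(4, 2): punch at orig (4,2); cuts so far [(4, 2)]; region rows[0,8) x cols[0,4) = 8x4
Op 5 cut(7, 3): punch at orig (7,3); cuts so far [(4, 2), (7, 3)]; region rows[0,8) x cols[0,4) = 8x4
Unfold 1 (reflect across v@4): 4 holes -> [(4, 2), (4, 5), (7, 3), (7, 4)]
Unfold 2 (reflect across h@8): 8 holes -> [(4, 2), (4, 5), (7, 3), (7, 4), (8, 3), (8, 4), (11, 2), (11, 5)]
Unfold 3 (reflect across h@16): 16 holes -> [(4, 2), (4, 5), (7, 3), (7, 4), (8, 3), (8, 4), (11, 2), (11, 5), (20, 2), (20, 5), (23, 3), (23, 4), (24, 3), (24, 4), (27, 2), (27, 5)]
Holes: [(4, 2), (4, 5), (7, 3), (7, 4), (8, 3), (8, 4), (11, 2), (11, 5), (20, 2), (20, 5), (23, 3), (23, 4), (24, 3), (24, 4), (27, 2), (27, 5)]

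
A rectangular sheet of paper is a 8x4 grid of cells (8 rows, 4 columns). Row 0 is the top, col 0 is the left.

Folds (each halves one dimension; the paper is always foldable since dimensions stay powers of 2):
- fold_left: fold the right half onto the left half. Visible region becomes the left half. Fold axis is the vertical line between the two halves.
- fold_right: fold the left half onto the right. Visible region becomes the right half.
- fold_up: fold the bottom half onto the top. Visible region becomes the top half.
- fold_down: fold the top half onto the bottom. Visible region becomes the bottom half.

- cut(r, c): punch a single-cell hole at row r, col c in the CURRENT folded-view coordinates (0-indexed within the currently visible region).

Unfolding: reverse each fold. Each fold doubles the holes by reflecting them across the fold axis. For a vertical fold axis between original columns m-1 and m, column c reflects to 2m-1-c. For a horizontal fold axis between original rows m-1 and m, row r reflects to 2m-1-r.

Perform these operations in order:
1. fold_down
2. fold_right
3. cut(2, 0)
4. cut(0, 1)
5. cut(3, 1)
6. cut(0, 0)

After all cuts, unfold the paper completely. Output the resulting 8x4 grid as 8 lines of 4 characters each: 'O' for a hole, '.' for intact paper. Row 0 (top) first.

Answer: O..O
.OO.
....
OOOO
OOOO
....
.OO.
O..O

Derivation:
Op 1 fold_down: fold axis h@4; visible region now rows[4,8) x cols[0,4) = 4x4
Op 2 fold_right: fold axis v@2; visible region now rows[4,8) x cols[2,4) = 4x2
Op 3 cut(2, 0): punch at orig (6,2); cuts so far [(6, 2)]; region rows[4,8) x cols[2,4) = 4x2
Op 4 cut(0, 1): punch at orig (4,3); cuts so far [(4, 3), (6, 2)]; region rows[4,8) x cols[2,4) = 4x2
Op 5 cut(3, 1): punch at orig (7,3); cuts so far [(4, 3), (6, 2), (7, 3)]; region rows[4,8) x cols[2,4) = 4x2
Op 6 cut(0, 0): punch at orig (4,2); cuts so far [(4, 2), (4, 3), (6, 2), (7, 3)]; region rows[4,8) x cols[2,4) = 4x2
Unfold 1 (reflect across v@2): 8 holes -> [(4, 0), (4, 1), (4, 2), (4, 3), (6, 1), (6, 2), (7, 0), (7, 3)]
Unfold 2 (reflect across h@4): 16 holes -> [(0, 0), (0, 3), (1, 1), (1, 2), (3, 0), (3, 1), (3, 2), (3, 3), (4, 0), (4, 1), (4, 2), (4, 3), (6, 1), (6, 2), (7, 0), (7, 3)]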